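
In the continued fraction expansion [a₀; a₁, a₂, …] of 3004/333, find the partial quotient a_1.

47

Repeatedly divide and take the remainder:
⌊3004/333⌋ = 9, remainder 7
⌊333/7⌋ = 47, remainder 4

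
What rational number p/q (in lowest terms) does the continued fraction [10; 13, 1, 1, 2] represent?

685/68

Start with 2.
1 + 1/(2/1) = 1 + 1/2 = 3/2
1 + 1/(3/2) = 1 + 2/3 = 5/3
13 + 1/(5/3) = 13 + 3/5 = 68/5
10 + 1/(68/5) = 10 + 5/68 = 685/68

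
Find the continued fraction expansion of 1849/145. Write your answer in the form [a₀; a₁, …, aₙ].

Run the Euclidean algorithm, recording each quotient:
⌊1849/145⌋ = 12, remainder 109
⌊145/109⌋ = 1, remainder 36
⌊109/36⌋ = 3, remainder 1
⌊36/1⌋ = 36, remainder 0

[12; 1, 3, 36]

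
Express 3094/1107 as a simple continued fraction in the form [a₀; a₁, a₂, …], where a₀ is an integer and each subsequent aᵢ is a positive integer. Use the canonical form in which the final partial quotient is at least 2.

[2; 1, 3, 1, 7, 9, 3]

Repeatedly divide and take the remainder:
3094 ÷ 1107 → quotient 2, remainder 880
1107 ÷ 880 → quotient 1, remainder 227
880 ÷ 227 → quotient 3, remainder 199
227 ÷ 199 → quotient 1, remainder 28
199 ÷ 28 → quotient 7, remainder 3
28 ÷ 3 → quotient 9, remainder 1
3 ÷ 1 → quotient 3, remainder 0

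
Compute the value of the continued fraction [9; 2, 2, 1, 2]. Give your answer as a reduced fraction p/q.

179/19

Build up convergents one term at a time:
a_0 = 9: 9/1
a_1 = 2: 19/2
a_2 = 2: 47/5
a_3 = 1: 66/7
a_4 = 2: 179/19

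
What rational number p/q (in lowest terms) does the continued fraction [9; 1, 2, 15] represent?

445/46

a_0 = 9: 9/1
a_1 = 1: 10/1
a_2 = 2: 29/3
a_3 = 15: 445/46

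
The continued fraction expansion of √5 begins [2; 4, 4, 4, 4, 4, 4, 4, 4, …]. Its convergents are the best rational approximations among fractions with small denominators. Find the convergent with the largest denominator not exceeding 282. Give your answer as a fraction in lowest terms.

List convergents until the denominator exceeds the bound:
a_0 = 2: 2/1  (≤ bound)
a_1 = 4: 9/4  (≤ bound)
a_2 = 4: 38/17  (≤ bound)
a_3 = 4: 161/72  (≤ bound)
a_4 = 4: 682/305  (> 282, stop)

161/72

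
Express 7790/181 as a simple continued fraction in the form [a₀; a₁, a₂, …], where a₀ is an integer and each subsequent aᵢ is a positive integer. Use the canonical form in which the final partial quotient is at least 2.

[43; 25, 1, 6]

Apply division with remainder until the remainder is 0:
7790 = 43·181 + 7, so a_0 = 43
181 = 25·7 + 6, so a_1 = 25
7 = 1·6 + 1, so a_2 = 1
6 = 6·1 + 0, so a_3 = 6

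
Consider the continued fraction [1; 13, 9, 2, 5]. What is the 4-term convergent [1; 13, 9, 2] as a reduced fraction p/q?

268/249

Collapse the nested fraction from the inside out:
Start with 2.
9 + 1/(2/1) = 9 + 1/2 = 19/2
13 + 1/(19/2) = 13 + 2/19 = 249/19
1 + 1/(249/19) = 1 + 19/249 = 268/249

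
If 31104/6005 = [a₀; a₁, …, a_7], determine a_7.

Repeatedly divide and take the remainder:
⌊31104/6005⌋ = 5, remainder 1079
⌊6005/1079⌋ = 5, remainder 610
⌊1079/610⌋ = 1, remainder 469
⌊610/469⌋ = 1, remainder 141
⌊469/141⌋ = 3, remainder 46
⌊141/46⌋ = 3, remainder 3
⌊46/3⌋ = 15, remainder 1
⌊3/1⌋ = 3, remainder 0

3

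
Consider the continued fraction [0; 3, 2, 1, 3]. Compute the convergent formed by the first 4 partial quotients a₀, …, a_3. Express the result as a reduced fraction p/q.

Start with 1.
2 + 1/(1/1) = 2 + 1/1 = 3/1
3 + 1/(3/1) = 3 + 1/3 = 10/3
0 + 1/(10/3) = 0 + 3/10 = 3/10

3/10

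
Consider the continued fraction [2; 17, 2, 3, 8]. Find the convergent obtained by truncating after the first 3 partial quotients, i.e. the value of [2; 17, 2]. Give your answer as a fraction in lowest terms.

Work from the innermost term outward:
Start with 2.
17 + 1/(2/1) = 17 + 1/2 = 35/2
2 + 1/(35/2) = 2 + 2/35 = 72/35

72/35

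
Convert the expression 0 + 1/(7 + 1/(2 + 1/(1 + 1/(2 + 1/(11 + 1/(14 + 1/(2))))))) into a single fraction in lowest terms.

2655/19577

Use the convergent recurrence hₖ = aₖ·hₖ₋₁ + hₖ₋₂ (and likewise for the denominators kₖ):
a_0 = 0: 0/1
a_1 = 7: 1/7
a_2 = 2: 2/15
a_3 = 1: 3/22
a_4 = 2: 8/59
a_5 = 11: 91/671
a_6 = 14: 1282/9453
a_7 = 2: 2655/19577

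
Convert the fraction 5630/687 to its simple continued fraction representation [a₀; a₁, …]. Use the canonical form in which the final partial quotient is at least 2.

[8; 5, 7, 1, 7, 2]

5630 ÷ 687 → quotient 8, remainder 134
687 ÷ 134 → quotient 5, remainder 17
134 ÷ 17 → quotient 7, remainder 15
17 ÷ 15 → quotient 1, remainder 2
15 ÷ 2 → quotient 7, remainder 1
2 ÷ 1 → quotient 2, remainder 0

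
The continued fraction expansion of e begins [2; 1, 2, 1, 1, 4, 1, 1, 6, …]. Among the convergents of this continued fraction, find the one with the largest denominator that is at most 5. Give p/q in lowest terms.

List convergents until the denominator exceeds the bound:
a_0 = 2: 2/1  (≤ bound)
a_1 = 1: 3/1  (≤ bound)
a_2 = 2: 8/3  (≤ bound)
a_3 = 1: 11/4  (≤ bound)
a_4 = 1: 19/7  (> 5, stop)

11/4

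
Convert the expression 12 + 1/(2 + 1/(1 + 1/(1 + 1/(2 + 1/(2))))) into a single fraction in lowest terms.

384/31

Start with 2.
2 + 1/(2/1) = 2 + 1/2 = 5/2
1 + 1/(5/2) = 1 + 2/5 = 7/5
1 + 1/(7/5) = 1 + 5/7 = 12/7
2 + 1/(12/7) = 2 + 7/12 = 31/12
12 + 1/(31/12) = 12 + 12/31 = 384/31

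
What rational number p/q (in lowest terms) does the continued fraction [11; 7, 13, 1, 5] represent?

Start with 5.
1 + 1/(5/1) = 1 + 1/5 = 6/5
13 + 1/(6/5) = 13 + 5/6 = 83/6
7 + 1/(83/6) = 7 + 6/83 = 587/83
11 + 1/(587/83) = 11 + 83/587 = 6540/587

6540/587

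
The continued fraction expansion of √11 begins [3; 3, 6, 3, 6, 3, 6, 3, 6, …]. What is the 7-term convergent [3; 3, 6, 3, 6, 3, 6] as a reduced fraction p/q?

a_0 = 3: 3/1
a_1 = 3: 10/3
a_2 = 6: 63/19
a_3 = 3: 199/60
a_4 = 6: 1257/379
a_5 = 3: 3970/1197
a_6 = 6: 25077/7561

25077/7561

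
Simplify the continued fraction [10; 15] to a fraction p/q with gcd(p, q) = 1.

151/15

Start with 15.
10 + 1/(15/1) = 10 + 1/15 = 151/15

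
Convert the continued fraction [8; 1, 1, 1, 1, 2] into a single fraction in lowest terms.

Work from the innermost term outward:
Start with 2.
1 + 1/(2/1) = 1 + 1/2 = 3/2
1 + 1/(3/2) = 1 + 2/3 = 5/3
1 + 1/(5/3) = 1 + 3/5 = 8/5
1 + 1/(8/5) = 1 + 5/8 = 13/8
8 + 1/(13/8) = 8 + 8/13 = 112/13

112/13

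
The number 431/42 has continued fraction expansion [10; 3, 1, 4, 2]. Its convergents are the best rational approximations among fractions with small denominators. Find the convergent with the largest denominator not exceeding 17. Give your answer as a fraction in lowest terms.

a_0 = 10: 10/1  (≤ bound)
a_1 = 3: 31/3  (≤ bound)
a_2 = 1: 41/4  (≤ bound)
a_3 = 4: 195/19  (> 17, stop)

41/4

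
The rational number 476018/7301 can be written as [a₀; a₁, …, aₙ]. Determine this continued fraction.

[65; 5, 40, 2, 1, 3, 3]

Apply division with remainder until the remainder is 0:
⌊476018/7301⌋ = 65, remainder 1453
⌊7301/1453⌋ = 5, remainder 36
⌊1453/36⌋ = 40, remainder 13
⌊36/13⌋ = 2, remainder 10
⌊13/10⌋ = 1, remainder 3
⌊10/3⌋ = 3, remainder 1
⌊3/1⌋ = 3, remainder 0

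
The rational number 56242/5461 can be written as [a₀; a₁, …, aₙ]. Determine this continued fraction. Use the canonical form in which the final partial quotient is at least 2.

[10; 3, 2, 1, 7, 1, 30, 2]

⌊56242/5461⌋ = 10, remainder 1632
⌊5461/1632⌋ = 3, remainder 565
⌊1632/565⌋ = 2, remainder 502
⌊565/502⌋ = 1, remainder 63
⌊502/63⌋ = 7, remainder 61
⌊63/61⌋ = 1, remainder 2
⌊61/2⌋ = 30, remainder 1
⌊2/1⌋ = 2, remainder 0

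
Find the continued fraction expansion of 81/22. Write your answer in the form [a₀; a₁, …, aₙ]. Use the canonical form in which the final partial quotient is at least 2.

[3; 1, 2, 7]

81 = 3·22 + 15, so a_0 = 3
22 = 1·15 + 7, so a_1 = 1
15 = 2·7 + 1, so a_2 = 2
7 = 7·1 + 0, so a_3 = 7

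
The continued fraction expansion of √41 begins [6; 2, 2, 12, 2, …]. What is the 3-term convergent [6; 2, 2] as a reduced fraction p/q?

32/5

a_0 = 6: 6/1
a_1 = 2: 13/2
a_2 = 2: 32/5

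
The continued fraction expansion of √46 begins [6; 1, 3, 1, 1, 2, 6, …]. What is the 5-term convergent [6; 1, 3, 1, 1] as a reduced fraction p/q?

61/9

a_0 = 6: 6/1
a_1 = 1: 7/1
a_2 = 3: 27/4
a_3 = 1: 34/5
a_4 = 1: 61/9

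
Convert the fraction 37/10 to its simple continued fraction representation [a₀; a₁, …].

Apply division with remainder until the remainder is 0:
⌊37/10⌋ = 3, remainder 7
⌊10/7⌋ = 1, remainder 3
⌊7/3⌋ = 2, remainder 1
⌊3/1⌋ = 3, remainder 0

[3; 1, 2, 3]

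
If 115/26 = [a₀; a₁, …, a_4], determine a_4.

115 = 4·26 + 11, so a_0 = 4
26 = 2·11 + 4, so a_1 = 2
11 = 2·4 + 3, so a_2 = 2
4 = 1·3 + 1, so a_3 = 1
3 = 3·1 + 0, so a_4 = 3

3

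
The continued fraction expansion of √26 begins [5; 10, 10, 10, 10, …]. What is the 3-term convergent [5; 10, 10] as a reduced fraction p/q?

515/101

Start with 10.
10 + 1/(10/1) = 10 + 1/10 = 101/10
5 + 1/(101/10) = 5 + 10/101 = 515/101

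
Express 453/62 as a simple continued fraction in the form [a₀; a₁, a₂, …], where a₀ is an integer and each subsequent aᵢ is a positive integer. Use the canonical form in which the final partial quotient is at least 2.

Repeatedly divide and take the remainder:
453 = 7·62 + 19, so a_0 = 7
62 = 3·19 + 5, so a_1 = 3
19 = 3·5 + 4, so a_2 = 3
5 = 1·4 + 1, so a_3 = 1
4 = 4·1 + 0, so a_4 = 4

[7; 3, 3, 1, 4]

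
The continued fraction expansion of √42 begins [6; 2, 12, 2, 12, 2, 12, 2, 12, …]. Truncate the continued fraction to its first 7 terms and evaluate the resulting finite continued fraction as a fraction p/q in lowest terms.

109194/16849

Start with 12.
2 + 1/(12/1) = 2 + 1/12 = 25/12
12 + 1/(25/12) = 12 + 12/25 = 312/25
2 + 1/(312/25) = 2 + 25/312 = 649/312
12 + 1/(649/312) = 12 + 312/649 = 8100/649
2 + 1/(8100/649) = 2 + 649/8100 = 16849/8100
6 + 1/(16849/8100) = 6 + 8100/16849 = 109194/16849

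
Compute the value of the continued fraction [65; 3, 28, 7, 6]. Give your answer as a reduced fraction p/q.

Compute successive convergents:
a_0 = 65: 65/1
a_1 = 3: 196/3
a_2 = 28: 5553/85
a_3 = 7: 39067/598
a_4 = 6: 239955/3673

239955/3673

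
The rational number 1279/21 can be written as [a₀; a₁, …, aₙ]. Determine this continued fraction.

⌊1279/21⌋ = 60, remainder 19
⌊21/19⌋ = 1, remainder 2
⌊19/2⌋ = 9, remainder 1
⌊2/1⌋ = 2, remainder 0

[60; 1, 9, 2]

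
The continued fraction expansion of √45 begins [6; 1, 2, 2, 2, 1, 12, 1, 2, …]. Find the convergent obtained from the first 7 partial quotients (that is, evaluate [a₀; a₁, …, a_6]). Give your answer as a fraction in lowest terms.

a_0 = 6: 6/1
a_1 = 1: 7/1
a_2 = 2: 20/3
a_3 = 2: 47/7
a_4 = 2: 114/17
a_5 = 1: 161/24
a_6 = 12: 2046/305

2046/305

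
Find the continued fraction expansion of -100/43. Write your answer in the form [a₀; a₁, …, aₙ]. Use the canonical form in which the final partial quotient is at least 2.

[-3; 1, 2, 14]

Apply division with remainder until the remainder is 0:
⌊-100/43⌋ = -3, remainder 29
⌊43/29⌋ = 1, remainder 14
⌊29/14⌋ = 2, remainder 1
⌊14/1⌋ = 14, remainder 0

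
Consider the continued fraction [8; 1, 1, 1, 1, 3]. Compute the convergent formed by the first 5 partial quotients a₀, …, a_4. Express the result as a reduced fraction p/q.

43/5

Collapse the nested fraction from the inside out:
Start with 1.
1 + 1/(1/1) = 1 + 1/1 = 2/1
1 + 1/(2/1) = 1 + 1/2 = 3/2
1 + 1/(3/2) = 1 + 2/3 = 5/3
8 + 1/(5/3) = 8 + 3/5 = 43/5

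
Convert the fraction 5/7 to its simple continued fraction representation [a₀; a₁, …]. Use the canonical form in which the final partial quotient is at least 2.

5 = 0·7 + 5, so a_0 = 0
7 = 1·5 + 2, so a_1 = 1
5 = 2·2 + 1, so a_2 = 2
2 = 2·1 + 0, so a_3 = 2

[0; 1, 2, 2]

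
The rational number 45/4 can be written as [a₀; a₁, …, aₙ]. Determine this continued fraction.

[11; 4]

Apply division with remainder until the remainder is 0:
⌊45/4⌋ = 11, remainder 1
⌊4/1⌋ = 4, remainder 0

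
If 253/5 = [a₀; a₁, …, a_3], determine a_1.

1

253 ÷ 5 → quotient 50, remainder 3
5 ÷ 3 → quotient 1, remainder 2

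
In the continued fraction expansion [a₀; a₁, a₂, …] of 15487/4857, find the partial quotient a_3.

3

Apply division with remainder until the remainder is 0:
15487 ÷ 4857 → quotient 3, remainder 916
4857 ÷ 916 → quotient 5, remainder 277
916 ÷ 277 → quotient 3, remainder 85
277 ÷ 85 → quotient 3, remainder 22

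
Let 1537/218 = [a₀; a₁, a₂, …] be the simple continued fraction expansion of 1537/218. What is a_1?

19

Repeatedly divide and take the remainder:
⌊1537/218⌋ = 7, remainder 11
⌊218/11⌋ = 19, remainder 9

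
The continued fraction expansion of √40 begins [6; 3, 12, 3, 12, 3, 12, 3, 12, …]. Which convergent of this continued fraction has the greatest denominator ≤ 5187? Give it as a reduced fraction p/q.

List convergents until the denominator exceeds the bound:
a_0 = 6: 6/1  (≤ bound)
a_1 = 3: 19/3  (≤ bound)
a_2 = 12: 234/37  (≤ bound)
a_3 = 3: 721/114  (≤ bound)
a_4 = 12: 8886/1405  (≤ bound)
a_5 = 3: 27379/4329  (≤ bound)
a_6 = 12: 337434/53353  (> 5187, stop)

27379/4329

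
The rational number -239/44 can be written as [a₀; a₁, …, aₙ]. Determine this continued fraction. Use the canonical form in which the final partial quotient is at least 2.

[-6; 1, 1, 3, 6]

⌊-239/44⌋ = -6, remainder 25
⌊44/25⌋ = 1, remainder 19
⌊25/19⌋ = 1, remainder 6
⌊19/6⌋ = 3, remainder 1
⌊6/1⌋ = 6, remainder 0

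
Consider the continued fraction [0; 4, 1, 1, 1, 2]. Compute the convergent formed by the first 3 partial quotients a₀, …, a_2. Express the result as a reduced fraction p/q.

1/5

Start with 1.
4 + 1/(1/1) = 4 + 1/1 = 5/1
0 + 1/(5/1) = 0 + 1/5 = 1/5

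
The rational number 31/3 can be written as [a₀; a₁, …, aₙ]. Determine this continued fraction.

Run the Euclidean algorithm, recording each quotient:
31 = 10·3 + 1, so a_0 = 10
3 = 3·1 + 0, so a_1 = 3

[10; 3]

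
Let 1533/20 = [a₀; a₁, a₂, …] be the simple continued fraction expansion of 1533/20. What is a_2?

⌊1533/20⌋ = 76, remainder 13
⌊20/13⌋ = 1, remainder 7
⌊13/7⌋ = 1, remainder 6

1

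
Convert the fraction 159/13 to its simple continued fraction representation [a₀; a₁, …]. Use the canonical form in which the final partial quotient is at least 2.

Run the Euclidean algorithm, recording each quotient:
159 ÷ 13 → quotient 12, remainder 3
13 ÷ 3 → quotient 4, remainder 1
3 ÷ 1 → quotient 3, remainder 0

[12; 4, 3]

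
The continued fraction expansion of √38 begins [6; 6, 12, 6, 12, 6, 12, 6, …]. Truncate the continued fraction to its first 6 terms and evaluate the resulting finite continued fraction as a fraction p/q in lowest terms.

202501/32850

Start with 6.
12 + 1/(6/1) = 12 + 1/6 = 73/6
6 + 1/(73/6) = 6 + 6/73 = 444/73
12 + 1/(444/73) = 12 + 73/444 = 5401/444
6 + 1/(5401/444) = 6 + 444/5401 = 32850/5401
6 + 1/(32850/5401) = 6 + 5401/32850 = 202501/32850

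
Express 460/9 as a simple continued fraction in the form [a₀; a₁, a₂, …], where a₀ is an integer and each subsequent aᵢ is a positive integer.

Repeatedly divide and take the remainder:
460 ÷ 9 → quotient 51, remainder 1
9 ÷ 1 → quotient 9, remainder 0

[51; 9]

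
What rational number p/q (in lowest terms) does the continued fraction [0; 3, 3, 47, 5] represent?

713/2375

Build up convergents one term at a time:
a_0 = 0: 0/1
a_1 = 3: 1/3
a_2 = 3: 3/10
a_3 = 47: 142/473
a_4 = 5: 713/2375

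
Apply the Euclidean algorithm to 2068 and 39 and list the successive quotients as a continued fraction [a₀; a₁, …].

Apply division with remainder until the remainder is 0:
2068 = 53·39 + 1, so a_0 = 53
39 = 39·1 + 0, so a_1 = 39

[53; 39]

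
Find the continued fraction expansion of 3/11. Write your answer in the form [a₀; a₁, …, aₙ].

3 ÷ 11 → quotient 0, remainder 3
11 ÷ 3 → quotient 3, remainder 2
3 ÷ 2 → quotient 1, remainder 1
2 ÷ 1 → quotient 2, remainder 0

[0; 3, 1, 2]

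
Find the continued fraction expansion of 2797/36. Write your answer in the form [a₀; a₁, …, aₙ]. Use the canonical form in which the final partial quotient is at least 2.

2797 = 77·36 + 25, so a_0 = 77
36 = 1·25 + 11, so a_1 = 1
25 = 2·11 + 3, so a_2 = 2
11 = 3·3 + 2, so a_3 = 3
3 = 1·2 + 1, so a_4 = 1
2 = 2·1 + 0, so a_5 = 2

[77; 1, 2, 3, 1, 2]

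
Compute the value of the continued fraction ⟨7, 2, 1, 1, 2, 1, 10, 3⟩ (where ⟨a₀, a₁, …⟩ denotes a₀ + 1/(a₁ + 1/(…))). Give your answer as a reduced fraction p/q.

Compute successive convergents:
a_0 = 7: 7/1
a_1 = 2: 15/2
a_2 = 1: 22/3
a_3 = 1: 37/5
a_4 = 2: 96/13
a_5 = 1: 133/18
a_6 = 10: 1426/193
a_7 = 3: 4411/597

4411/597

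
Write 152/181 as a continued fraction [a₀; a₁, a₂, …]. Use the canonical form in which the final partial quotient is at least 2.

[0; 1, 5, 4, 7]

152 ÷ 181 → quotient 0, remainder 152
181 ÷ 152 → quotient 1, remainder 29
152 ÷ 29 → quotient 5, remainder 7
29 ÷ 7 → quotient 4, remainder 1
7 ÷ 1 → quotient 7, remainder 0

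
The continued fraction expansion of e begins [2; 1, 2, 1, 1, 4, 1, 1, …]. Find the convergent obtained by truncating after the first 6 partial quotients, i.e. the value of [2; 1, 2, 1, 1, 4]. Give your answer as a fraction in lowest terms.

87/32

Compute successive convergents:
a_0 = 2: 2/1
a_1 = 1: 3/1
a_2 = 2: 8/3
a_3 = 1: 11/4
a_4 = 1: 19/7
a_5 = 4: 87/32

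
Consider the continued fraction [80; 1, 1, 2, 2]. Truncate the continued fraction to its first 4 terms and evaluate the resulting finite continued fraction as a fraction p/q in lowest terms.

Compute successive convergents:
a_0 = 80: 80/1
a_1 = 1: 81/1
a_2 = 1: 161/2
a_3 = 2: 403/5

403/5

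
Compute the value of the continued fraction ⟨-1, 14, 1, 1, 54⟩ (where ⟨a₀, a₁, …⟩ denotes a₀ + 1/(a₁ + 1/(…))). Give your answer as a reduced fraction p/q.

-1472/1581

Start with 54.
1 + 1/(54/1) = 1 + 1/54 = 55/54
1 + 1/(55/54) = 1 + 54/55 = 109/55
14 + 1/(109/55) = 14 + 55/109 = 1581/109
-1 + 1/(1581/109) = -1 + 109/1581 = -1472/1581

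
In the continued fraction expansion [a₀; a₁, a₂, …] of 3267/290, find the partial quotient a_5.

Apply division with remainder until the remainder is 0:
3267 ÷ 290 → quotient 11, remainder 77
290 ÷ 77 → quotient 3, remainder 59
77 ÷ 59 → quotient 1, remainder 18
59 ÷ 18 → quotient 3, remainder 5
18 ÷ 5 → quotient 3, remainder 3
5 ÷ 3 → quotient 1, remainder 2

1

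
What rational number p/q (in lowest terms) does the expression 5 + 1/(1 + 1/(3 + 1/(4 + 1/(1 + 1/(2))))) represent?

Collapse the nested fraction from the inside out:
Start with 2.
1 + 1/(2/1) = 1 + 1/2 = 3/2
4 + 1/(3/2) = 4 + 2/3 = 14/3
3 + 1/(14/3) = 3 + 3/14 = 45/14
1 + 1/(45/14) = 1 + 14/45 = 59/45
5 + 1/(59/45) = 5 + 45/59 = 340/59

340/59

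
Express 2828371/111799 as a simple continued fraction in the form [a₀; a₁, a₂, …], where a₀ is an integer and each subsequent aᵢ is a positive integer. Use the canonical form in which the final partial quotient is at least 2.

[25; 3, 2, 1, 7, 12, 2, 57]

2828371 = 25·111799 + 33396, so a_0 = 25
111799 = 3·33396 + 11611, so a_1 = 3
33396 = 2·11611 + 10174, so a_2 = 2
11611 = 1·10174 + 1437, so a_3 = 1
10174 = 7·1437 + 115, so a_4 = 7
1437 = 12·115 + 57, so a_5 = 12
115 = 2·57 + 1, so a_6 = 2
57 = 57·1 + 0, so a_7 = 57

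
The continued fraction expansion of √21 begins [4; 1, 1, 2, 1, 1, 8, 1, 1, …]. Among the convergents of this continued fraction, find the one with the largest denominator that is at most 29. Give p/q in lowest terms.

List convergents until the denominator exceeds the bound:
a_0 = 4: 4/1  (≤ bound)
a_1 = 1: 5/1  (≤ bound)
a_2 = 1: 9/2  (≤ bound)
a_3 = 2: 23/5  (≤ bound)
a_4 = 1: 32/7  (≤ bound)
a_5 = 1: 55/12  (≤ bound)
a_6 = 8: 472/103  (> 29, stop)

55/12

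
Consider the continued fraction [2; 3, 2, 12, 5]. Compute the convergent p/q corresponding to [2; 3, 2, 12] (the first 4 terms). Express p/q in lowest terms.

a_0 = 2: 2/1
a_1 = 3: 7/3
a_2 = 2: 16/7
a_3 = 12: 199/87

199/87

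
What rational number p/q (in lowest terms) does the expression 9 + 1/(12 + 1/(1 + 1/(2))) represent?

Build up convergents one term at a time:
a_0 = 9: 9/1
a_1 = 12: 109/12
a_2 = 1: 118/13
a_3 = 2: 345/38

345/38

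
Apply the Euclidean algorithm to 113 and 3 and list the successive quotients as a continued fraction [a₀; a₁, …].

Repeatedly divide and take the remainder:
⌊113/3⌋ = 37, remainder 2
⌊3/2⌋ = 1, remainder 1
⌊2/1⌋ = 2, remainder 0

[37; 1, 2]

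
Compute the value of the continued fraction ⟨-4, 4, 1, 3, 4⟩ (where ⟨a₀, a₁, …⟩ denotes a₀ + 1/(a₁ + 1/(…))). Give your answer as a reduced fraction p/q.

-307/81

Start with 4.
3 + 1/(4/1) = 3 + 1/4 = 13/4
1 + 1/(13/4) = 1 + 4/13 = 17/13
4 + 1/(17/13) = 4 + 13/17 = 81/17
-4 + 1/(81/17) = -4 + 17/81 = -307/81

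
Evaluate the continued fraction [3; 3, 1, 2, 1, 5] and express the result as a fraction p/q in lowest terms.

a_0 = 3: 3/1
a_1 = 3: 10/3
a_2 = 1: 13/4
a_3 = 2: 36/11
a_4 = 1: 49/15
a_5 = 5: 281/86

281/86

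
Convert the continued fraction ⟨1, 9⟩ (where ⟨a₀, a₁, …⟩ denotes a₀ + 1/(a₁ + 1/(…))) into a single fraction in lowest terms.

10/9

Starting at the tail and folding back:
Start with 9.
1 + 1/(9/1) = 1 + 1/9 = 10/9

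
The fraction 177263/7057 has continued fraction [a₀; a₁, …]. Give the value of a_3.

2

Repeatedly divide and take the remainder:
177263 = 25·7057 + 838, so a_0 = 25
7057 = 8·838 + 353, so a_1 = 8
838 = 2·353 + 132, so a_2 = 2
353 = 2·132 + 89, so a_3 = 2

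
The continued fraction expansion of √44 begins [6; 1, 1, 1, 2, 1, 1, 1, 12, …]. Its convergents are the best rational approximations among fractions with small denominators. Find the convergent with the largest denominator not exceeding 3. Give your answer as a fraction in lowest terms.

20/3

a_0 = 6: 6/1  (≤ bound)
a_1 = 1: 7/1  (≤ bound)
a_2 = 1: 13/2  (≤ bound)
a_3 = 1: 20/3  (≤ bound)
a_4 = 2: 53/8  (> 3, stop)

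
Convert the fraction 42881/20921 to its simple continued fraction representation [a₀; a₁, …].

[2; 20, 7, 2, 1, 2, 2, 7]

42881 ÷ 20921 → quotient 2, remainder 1039
20921 ÷ 1039 → quotient 20, remainder 141
1039 ÷ 141 → quotient 7, remainder 52
141 ÷ 52 → quotient 2, remainder 37
52 ÷ 37 → quotient 1, remainder 15
37 ÷ 15 → quotient 2, remainder 7
15 ÷ 7 → quotient 2, remainder 1
7 ÷ 1 → quotient 7, remainder 0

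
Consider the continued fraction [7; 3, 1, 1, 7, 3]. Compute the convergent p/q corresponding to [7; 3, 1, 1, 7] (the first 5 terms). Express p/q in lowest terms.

Start with 7.
1 + 1/(7/1) = 1 + 1/7 = 8/7
1 + 1/(8/7) = 1 + 7/8 = 15/8
3 + 1/(15/8) = 3 + 8/15 = 53/15
7 + 1/(53/15) = 7 + 15/53 = 386/53

386/53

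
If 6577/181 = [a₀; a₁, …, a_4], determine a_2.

6577 ÷ 181 → quotient 36, remainder 61
181 ÷ 61 → quotient 2, remainder 59
61 ÷ 59 → quotient 1, remainder 2

1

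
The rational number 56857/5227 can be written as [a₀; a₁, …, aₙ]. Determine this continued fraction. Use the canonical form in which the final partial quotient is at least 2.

[10; 1, 7, 5, 1, 52, 2]

56857 = 10·5227 + 4587, so a_0 = 10
5227 = 1·4587 + 640, so a_1 = 1
4587 = 7·640 + 107, so a_2 = 7
640 = 5·107 + 105, so a_3 = 5
107 = 1·105 + 2, so a_4 = 1
105 = 52·2 + 1, so a_5 = 52
2 = 2·1 + 0, so a_6 = 2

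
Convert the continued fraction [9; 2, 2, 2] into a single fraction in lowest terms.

113/12

Starting at the tail and folding back:
Start with 2.
2 + 1/(2/1) = 2 + 1/2 = 5/2
2 + 1/(5/2) = 2 + 2/5 = 12/5
9 + 1/(12/5) = 9 + 5/12 = 113/12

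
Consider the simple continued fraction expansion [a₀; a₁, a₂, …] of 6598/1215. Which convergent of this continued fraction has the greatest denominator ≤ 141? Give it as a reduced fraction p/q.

429/79

List convergents until the denominator exceeds the bound:
a_0 = 5: 5/1  (≤ bound)
a_1 = 2: 11/2  (≤ bound)
a_2 = 3: 38/7  (≤ bound)
a_3 = 10: 391/72  (≤ bound)
a_4 = 1: 429/79  (≤ bound)
a_5 = 1: 820/151  (> 141, stop)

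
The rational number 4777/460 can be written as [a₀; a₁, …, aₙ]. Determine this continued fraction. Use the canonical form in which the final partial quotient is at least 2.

[10; 2, 1, 1, 2, 35]

Apply division with remainder until the remainder is 0:
4777 = 10·460 + 177, so a_0 = 10
460 = 2·177 + 106, so a_1 = 2
177 = 1·106 + 71, so a_2 = 1
106 = 1·71 + 35, so a_3 = 1
71 = 2·35 + 1, so a_4 = 2
35 = 35·1 + 0, so a_5 = 35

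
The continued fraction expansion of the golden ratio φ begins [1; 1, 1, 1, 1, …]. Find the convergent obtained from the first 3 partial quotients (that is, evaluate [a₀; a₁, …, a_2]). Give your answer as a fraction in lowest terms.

Use the convergent recurrence hₖ = aₖ·hₖ₋₁ + hₖ₋₂ (and likewise for the denominators kₖ):
a_0 = 1: 1/1
a_1 = 1: 2/1
a_2 = 1: 3/2

3/2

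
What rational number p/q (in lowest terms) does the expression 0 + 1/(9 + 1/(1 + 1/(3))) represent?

4/39

Use the convergent recurrence hₖ = aₖ·hₖ₋₁ + hₖ₋₂ (and likewise for the denominators kₖ):
a_0 = 0: 0/1
a_1 = 9: 1/9
a_2 = 1: 1/10
a_3 = 3: 4/39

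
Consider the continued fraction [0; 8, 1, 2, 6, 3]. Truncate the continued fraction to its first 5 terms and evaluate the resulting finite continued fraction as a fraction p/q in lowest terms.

Use the convergent recurrence hₖ = aₖ·hₖ₋₁ + hₖ₋₂ (and likewise for the denominators kₖ):
a_0 = 0: 0/1
a_1 = 8: 1/8
a_2 = 1: 1/9
a_3 = 2: 3/26
a_4 = 6: 19/165

19/165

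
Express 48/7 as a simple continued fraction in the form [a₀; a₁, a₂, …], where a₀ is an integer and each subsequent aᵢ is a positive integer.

48 = 6·7 + 6, so a_0 = 6
7 = 1·6 + 1, so a_1 = 1
6 = 6·1 + 0, so a_2 = 6

[6; 1, 6]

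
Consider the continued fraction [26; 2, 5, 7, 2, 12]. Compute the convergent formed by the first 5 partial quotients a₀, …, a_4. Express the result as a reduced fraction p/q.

4471/169

a_0 = 26: 26/1
a_1 = 2: 53/2
a_2 = 5: 291/11
a_3 = 7: 2090/79
a_4 = 2: 4471/169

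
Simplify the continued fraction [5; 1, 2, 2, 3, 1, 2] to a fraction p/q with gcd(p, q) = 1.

491/86

Build up convergents one term at a time:
a_0 = 5: 5/1
a_1 = 1: 6/1
a_2 = 2: 17/3
a_3 = 2: 40/7
a_4 = 3: 137/24
a_5 = 1: 177/31
a_6 = 2: 491/86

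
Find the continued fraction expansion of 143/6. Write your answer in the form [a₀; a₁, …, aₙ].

143 ÷ 6 → quotient 23, remainder 5
6 ÷ 5 → quotient 1, remainder 1
5 ÷ 1 → quotient 5, remainder 0

[23; 1, 5]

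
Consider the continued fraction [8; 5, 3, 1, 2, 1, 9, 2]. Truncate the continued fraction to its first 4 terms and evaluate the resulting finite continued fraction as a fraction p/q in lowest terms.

172/21

Use the convergent recurrence hₖ = aₖ·hₖ₋₁ + hₖ₋₂ (and likewise for the denominators kₖ):
a_0 = 8: 8/1
a_1 = 5: 41/5
a_2 = 3: 131/16
a_3 = 1: 172/21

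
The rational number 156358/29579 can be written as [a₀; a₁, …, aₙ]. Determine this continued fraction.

[5; 3, 2, 50, 2, 13, 3]

156358 = 5·29579 + 8463, so a_0 = 5
29579 = 3·8463 + 4190, so a_1 = 3
8463 = 2·4190 + 83, so a_2 = 2
4190 = 50·83 + 40, so a_3 = 50
83 = 2·40 + 3, so a_4 = 2
40 = 13·3 + 1, so a_5 = 13
3 = 3·1 + 0, so a_6 = 3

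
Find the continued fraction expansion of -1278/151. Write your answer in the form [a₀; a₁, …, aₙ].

[-9; 1, 1, 6, 2, 1, 3]

Apply division with remainder until the remainder is 0:
-1278 = -9·151 + 81, so a_0 = -9
151 = 1·81 + 70, so a_1 = 1
81 = 1·70 + 11, so a_2 = 1
70 = 6·11 + 4, so a_3 = 6
11 = 2·4 + 3, so a_4 = 2
4 = 1·3 + 1, so a_5 = 1
3 = 3·1 + 0, so a_6 = 3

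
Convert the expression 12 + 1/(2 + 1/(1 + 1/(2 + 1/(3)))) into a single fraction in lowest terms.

334/27

Start with 3.
2 + 1/(3/1) = 2 + 1/3 = 7/3
1 + 1/(7/3) = 1 + 3/7 = 10/7
2 + 1/(10/7) = 2 + 7/10 = 27/10
12 + 1/(27/10) = 12 + 10/27 = 334/27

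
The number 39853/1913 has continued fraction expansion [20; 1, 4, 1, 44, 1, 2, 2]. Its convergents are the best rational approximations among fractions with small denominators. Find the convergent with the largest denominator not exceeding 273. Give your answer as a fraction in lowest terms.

List convergents until the denominator exceeds the bound:
a_0 = 20: 20/1  (≤ bound)
a_1 = 1: 21/1  (≤ bound)
a_2 = 4: 104/5  (≤ bound)
a_3 = 1: 125/6  (≤ bound)
a_4 = 44: 5604/269  (≤ bound)
a_5 = 1: 5729/275  (> 273, stop)

5604/269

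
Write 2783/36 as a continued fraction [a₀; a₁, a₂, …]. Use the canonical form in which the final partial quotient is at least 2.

⌊2783/36⌋ = 77, remainder 11
⌊36/11⌋ = 3, remainder 3
⌊11/3⌋ = 3, remainder 2
⌊3/2⌋ = 1, remainder 1
⌊2/1⌋ = 2, remainder 0

[77; 3, 3, 1, 2]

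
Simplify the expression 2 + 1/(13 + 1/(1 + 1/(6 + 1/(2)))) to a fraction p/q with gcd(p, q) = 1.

Build up convergents one term at a time:
a_0 = 2: 2/1
a_1 = 13: 27/13
a_2 = 1: 29/14
a_3 = 6: 201/97
a_4 = 2: 431/208

431/208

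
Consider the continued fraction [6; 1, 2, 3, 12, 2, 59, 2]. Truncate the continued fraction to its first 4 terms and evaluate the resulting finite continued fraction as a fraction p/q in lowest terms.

a_0 = 6: 6/1
a_1 = 1: 7/1
a_2 = 2: 20/3
a_3 = 3: 67/10

67/10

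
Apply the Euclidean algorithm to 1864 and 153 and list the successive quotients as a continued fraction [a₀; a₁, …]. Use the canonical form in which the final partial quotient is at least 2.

⌊1864/153⌋ = 12, remainder 28
⌊153/28⌋ = 5, remainder 13
⌊28/13⌋ = 2, remainder 2
⌊13/2⌋ = 6, remainder 1
⌊2/1⌋ = 2, remainder 0

[12; 5, 2, 6, 2]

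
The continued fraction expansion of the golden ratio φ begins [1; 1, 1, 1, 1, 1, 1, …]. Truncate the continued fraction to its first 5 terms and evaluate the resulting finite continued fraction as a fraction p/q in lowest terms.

Start with 1.
1 + 1/(1/1) = 1 + 1/1 = 2/1
1 + 1/(2/1) = 1 + 1/2 = 3/2
1 + 1/(3/2) = 1 + 2/3 = 5/3
1 + 1/(5/3) = 1 + 3/5 = 8/5

8/5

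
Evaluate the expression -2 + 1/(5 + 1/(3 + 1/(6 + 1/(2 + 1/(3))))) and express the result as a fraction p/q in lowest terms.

-1368/755

Collapse the nested fraction from the inside out:
Start with 3.
2 + 1/(3/1) = 2 + 1/3 = 7/3
6 + 1/(7/3) = 6 + 3/7 = 45/7
3 + 1/(45/7) = 3 + 7/45 = 142/45
5 + 1/(142/45) = 5 + 45/142 = 755/142
-2 + 1/(755/142) = -2 + 142/755 = -1368/755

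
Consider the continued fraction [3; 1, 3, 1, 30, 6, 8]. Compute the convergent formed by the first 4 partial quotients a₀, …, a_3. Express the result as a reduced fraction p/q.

a_0 = 3: 3/1
a_1 = 1: 4/1
a_2 = 3: 15/4
a_3 = 1: 19/5

19/5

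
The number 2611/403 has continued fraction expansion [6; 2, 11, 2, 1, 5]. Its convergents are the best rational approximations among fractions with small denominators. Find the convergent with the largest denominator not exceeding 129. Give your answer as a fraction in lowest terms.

460/71

a_0 = 6: 6/1  (≤ bound)
a_1 = 2: 13/2  (≤ bound)
a_2 = 11: 149/23  (≤ bound)
a_3 = 2: 311/48  (≤ bound)
a_4 = 1: 460/71  (≤ bound)
a_5 = 5: 2611/403  (> 129, stop)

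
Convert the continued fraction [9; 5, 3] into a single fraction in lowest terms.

147/16

Build up convergents one term at a time:
a_0 = 9: 9/1
a_1 = 5: 46/5
a_2 = 3: 147/16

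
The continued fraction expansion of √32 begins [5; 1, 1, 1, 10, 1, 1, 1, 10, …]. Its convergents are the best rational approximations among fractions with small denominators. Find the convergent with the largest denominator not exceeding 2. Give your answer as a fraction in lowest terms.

a_0 = 5: 5/1  (≤ bound)
a_1 = 1: 6/1  (≤ bound)
a_2 = 1: 11/2  (≤ bound)
a_3 = 1: 17/3  (> 2, stop)

11/2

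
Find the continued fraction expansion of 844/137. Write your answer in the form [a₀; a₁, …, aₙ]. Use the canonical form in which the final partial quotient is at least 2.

Run the Euclidean algorithm, recording each quotient:
⌊844/137⌋ = 6, remainder 22
⌊137/22⌋ = 6, remainder 5
⌊22/5⌋ = 4, remainder 2
⌊5/2⌋ = 2, remainder 1
⌊2/1⌋ = 2, remainder 0

[6; 6, 4, 2, 2]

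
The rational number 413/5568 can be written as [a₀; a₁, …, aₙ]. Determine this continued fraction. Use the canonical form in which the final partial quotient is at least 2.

[0; 13, 2, 13, 3, 1, 3]

413 ÷ 5568 → quotient 0, remainder 413
5568 ÷ 413 → quotient 13, remainder 199
413 ÷ 199 → quotient 2, remainder 15
199 ÷ 15 → quotient 13, remainder 4
15 ÷ 4 → quotient 3, remainder 3
4 ÷ 3 → quotient 1, remainder 1
3 ÷ 1 → quotient 3, remainder 0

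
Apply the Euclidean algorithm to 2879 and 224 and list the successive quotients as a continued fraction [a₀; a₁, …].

[12; 1, 5, 1, 3, 1, 2, 2]

2879 = 12·224 + 191, so a_0 = 12
224 = 1·191 + 33, so a_1 = 1
191 = 5·33 + 26, so a_2 = 5
33 = 1·26 + 7, so a_3 = 1
26 = 3·7 + 5, so a_4 = 3
7 = 1·5 + 2, so a_5 = 1
5 = 2·2 + 1, so a_6 = 2
2 = 2·1 + 0, so a_7 = 2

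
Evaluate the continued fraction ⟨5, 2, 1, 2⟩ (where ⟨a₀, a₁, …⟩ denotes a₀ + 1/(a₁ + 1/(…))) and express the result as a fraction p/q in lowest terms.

a_0 = 5: 5/1
a_1 = 2: 11/2
a_2 = 1: 16/3
a_3 = 2: 43/8

43/8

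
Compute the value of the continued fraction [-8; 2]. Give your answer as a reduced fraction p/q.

-15/2

Start with 2.
-8 + 1/(2/1) = -8 + 1/2 = -15/2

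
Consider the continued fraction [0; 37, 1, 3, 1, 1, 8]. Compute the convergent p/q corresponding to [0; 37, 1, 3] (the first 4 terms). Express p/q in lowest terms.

4/151

a_0 = 0: 0/1
a_1 = 37: 1/37
a_2 = 1: 1/38
a_3 = 3: 4/151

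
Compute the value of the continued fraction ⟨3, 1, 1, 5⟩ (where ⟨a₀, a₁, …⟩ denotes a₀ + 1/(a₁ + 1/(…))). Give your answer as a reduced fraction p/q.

Start with 5.
1 + 1/(5/1) = 1 + 1/5 = 6/5
1 + 1/(6/5) = 1 + 5/6 = 11/6
3 + 1/(11/6) = 3 + 6/11 = 39/11

39/11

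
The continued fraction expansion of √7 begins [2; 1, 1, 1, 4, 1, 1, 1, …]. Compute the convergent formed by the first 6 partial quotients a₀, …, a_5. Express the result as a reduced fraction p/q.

Use the convergent recurrence hₖ = aₖ·hₖ₋₁ + hₖ₋₂ (and likewise for the denominators kₖ):
a_0 = 2: 2/1
a_1 = 1: 3/1
a_2 = 1: 5/2
a_3 = 1: 8/3
a_4 = 4: 37/14
a_5 = 1: 45/17

45/17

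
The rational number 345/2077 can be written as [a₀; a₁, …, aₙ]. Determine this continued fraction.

345 = 0·2077 + 345, so a_0 = 0
2077 = 6·345 + 7, so a_1 = 6
345 = 49·7 + 2, so a_2 = 49
7 = 3·2 + 1, so a_3 = 3
2 = 2·1 + 0, so a_4 = 2

[0; 6, 49, 3, 2]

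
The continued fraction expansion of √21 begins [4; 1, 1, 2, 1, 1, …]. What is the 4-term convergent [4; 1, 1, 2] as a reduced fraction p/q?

23/5

Starting at the tail and folding back:
Start with 2.
1 + 1/(2/1) = 1 + 1/2 = 3/2
1 + 1/(3/2) = 1 + 2/3 = 5/3
4 + 1/(5/3) = 4 + 3/5 = 23/5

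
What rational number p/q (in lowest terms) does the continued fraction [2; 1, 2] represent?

Start with 2.
1 + 1/(2/1) = 1 + 1/2 = 3/2
2 + 1/(3/2) = 2 + 2/3 = 8/3

8/3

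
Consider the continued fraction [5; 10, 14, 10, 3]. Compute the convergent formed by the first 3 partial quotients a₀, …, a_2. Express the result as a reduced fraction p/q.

719/141

Start with 14.
10 + 1/(14/1) = 10 + 1/14 = 141/14
5 + 1/(141/14) = 5 + 14/141 = 719/141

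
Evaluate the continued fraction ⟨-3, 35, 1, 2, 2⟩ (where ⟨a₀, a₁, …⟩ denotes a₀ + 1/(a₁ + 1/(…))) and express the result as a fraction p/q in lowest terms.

Use the convergent recurrence hₖ = aₖ·hₖ₋₁ + hₖ₋₂ (and likewise for the denominators kₖ):
a_0 = -3: -3/1
a_1 = 35: -104/35
a_2 = 1: -107/36
a_3 = 2: -318/107
a_4 = 2: -743/250

-743/250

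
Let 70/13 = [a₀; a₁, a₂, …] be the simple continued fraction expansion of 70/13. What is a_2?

70 = 5·13 + 5, so a_0 = 5
13 = 2·5 + 3, so a_1 = 2
5 = 1·3 + 2, so a_2 = 1

1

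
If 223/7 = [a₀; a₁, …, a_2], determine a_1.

1

⌊223/7⌋ = 31, remainder 6
⌊7/6⌋ = 1, remainder 1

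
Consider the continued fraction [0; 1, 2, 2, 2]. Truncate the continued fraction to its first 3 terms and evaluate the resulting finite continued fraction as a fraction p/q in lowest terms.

2/3

Build up convergents one term at a time:
a_0 = 0: 0/1
a_1 = 1: 1/1
a_2 = 2: 2/3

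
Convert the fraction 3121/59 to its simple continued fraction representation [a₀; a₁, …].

[52; 1, 8, 1, 5]

⌊3121/59⌋ = 52, remainder 53
⌊59/53⌋ = 1, remainder 6
⌊53/6⌋ = 8, remainder 5
⌊6/5⌋ = 1, remainder 1
⌊5/1⌋ = 5, remainder 0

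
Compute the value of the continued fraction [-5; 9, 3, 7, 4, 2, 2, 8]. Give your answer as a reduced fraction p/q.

-191309/39101

Collapse the nested fraction from the inside out:
Start with 8.
2 + 1/(8/1) = 2 + 1/8 = 17/8
2 + 1/(17/8) = 2 + 8/17 = 42/17
4 + 1/(42/17) = 4 + 17/42 = 185/42
7 + 1/(185/42) = 7 + 42/185 = 1337/185
3 + 1/(1337/185) = 3 + 185/1337 = 4196/1337
9 + 1/(4196/1337) = 9 + 1337/4196 = 39101/4196
-5 + 1/(39101/4196) = -5 + 4196/39101 = -191309/39101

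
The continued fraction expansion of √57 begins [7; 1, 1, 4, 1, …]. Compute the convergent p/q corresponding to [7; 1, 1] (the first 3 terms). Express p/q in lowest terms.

15/2

Start with 1.
1 + 1/(1/1) = 1 + 1/1 = 2/1
7 + 1/(2/1) = 7 + 1/2 = 15/2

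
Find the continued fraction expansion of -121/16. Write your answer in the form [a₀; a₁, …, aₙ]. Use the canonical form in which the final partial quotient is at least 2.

[-8; 2, 3, 2]

-121 ÷ 16 → quotient -8, remainder 7
16 ÷ 7 → quotient 2, remainder 2
7 ÷ 2 → quotient 3, remainder 1
2 ÷ 1 → quotient 2, remainder 0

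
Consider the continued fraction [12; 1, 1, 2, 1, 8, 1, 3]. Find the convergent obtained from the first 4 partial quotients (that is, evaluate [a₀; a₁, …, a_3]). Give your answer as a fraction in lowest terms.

63/5

Collapse the nested fraction from the inside out:
Start with 2.
1 + 1/(2/1) = 1 + 1/2 = 3/2
1 + 1/(3/2) = 1 + 2/3 = 5/3
12 + 1/(5/3) = 12 + 3/5 = 63/5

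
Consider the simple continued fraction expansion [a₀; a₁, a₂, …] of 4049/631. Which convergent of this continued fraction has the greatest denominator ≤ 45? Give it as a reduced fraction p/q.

a_0 = 6: 6/1  (≤ bound)
a_1 = 2: 13/2  (≤ bound)
a_2 = 2: 32/5  (≤ bound)
a_3 = 1: 45/7  (≤ bound)
a_4 = 1: 77/12  (≤ bound)
a_5 = 52: 4049/631  (> 45, stop)

77/12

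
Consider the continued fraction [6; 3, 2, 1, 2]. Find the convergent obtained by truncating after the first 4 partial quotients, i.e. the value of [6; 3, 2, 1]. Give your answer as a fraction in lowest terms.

Build up convergents one term at a time:
a_0 = 6: 6/1
a_1 = 3: 19/3
a_2 = 2: 44/7
a_3 = 1: 63/10

63/10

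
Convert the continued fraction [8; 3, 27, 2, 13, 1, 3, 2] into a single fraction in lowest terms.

178631/21446

a_0 = 8: 8/1
a_1 = 3: 25/3
a_2 = 27: 683/82
a_3 = 2: 1391/167
a_4 = 13: 18766/2253
a_5 = 1: 20157/2420
a_6 = 3: 79237/9513
a_7 = 2: 178631/21446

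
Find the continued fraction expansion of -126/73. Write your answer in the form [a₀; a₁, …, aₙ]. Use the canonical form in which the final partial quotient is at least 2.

[-2; 3, 1, 1, 1, 6]

Repeatedly divide and take the remainder:
⌊-126/73⌋ = -2, remainder 20
⌊73/20⌋ = 3, remainder 13
⌊20/13⌋ = 1, remainder 7
⌊13/7⌋ = 1, remainder 6
⌊7/6⌋ = 1, remainder 1
⌊6/1⌋ = 6, remainder 0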